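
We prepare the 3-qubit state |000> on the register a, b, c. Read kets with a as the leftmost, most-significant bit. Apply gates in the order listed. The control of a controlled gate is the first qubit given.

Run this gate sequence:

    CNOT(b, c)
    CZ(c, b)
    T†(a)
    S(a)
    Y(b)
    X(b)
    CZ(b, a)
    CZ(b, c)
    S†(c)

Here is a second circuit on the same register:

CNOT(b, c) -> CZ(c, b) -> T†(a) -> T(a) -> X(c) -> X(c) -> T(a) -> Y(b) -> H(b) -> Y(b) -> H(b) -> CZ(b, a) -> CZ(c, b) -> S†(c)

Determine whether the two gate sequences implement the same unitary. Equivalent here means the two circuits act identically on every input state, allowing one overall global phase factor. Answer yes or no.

No: there is an input state on which the two circuits produce genuinely different outputs (not merely differing by a phase).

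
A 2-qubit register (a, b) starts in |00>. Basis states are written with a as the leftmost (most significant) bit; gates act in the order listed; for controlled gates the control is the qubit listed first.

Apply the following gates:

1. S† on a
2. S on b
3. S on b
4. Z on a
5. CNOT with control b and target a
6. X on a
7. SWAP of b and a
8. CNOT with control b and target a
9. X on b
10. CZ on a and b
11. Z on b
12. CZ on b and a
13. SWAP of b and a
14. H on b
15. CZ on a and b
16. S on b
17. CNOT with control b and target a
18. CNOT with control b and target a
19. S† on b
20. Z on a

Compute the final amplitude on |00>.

|00> carries amplitude sqrt(2)/2 in the final state.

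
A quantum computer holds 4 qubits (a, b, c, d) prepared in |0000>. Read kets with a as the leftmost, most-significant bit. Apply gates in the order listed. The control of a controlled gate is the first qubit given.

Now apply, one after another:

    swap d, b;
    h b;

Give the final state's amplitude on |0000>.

|0000> carries amplitude sqrt(2)/2 in the final state.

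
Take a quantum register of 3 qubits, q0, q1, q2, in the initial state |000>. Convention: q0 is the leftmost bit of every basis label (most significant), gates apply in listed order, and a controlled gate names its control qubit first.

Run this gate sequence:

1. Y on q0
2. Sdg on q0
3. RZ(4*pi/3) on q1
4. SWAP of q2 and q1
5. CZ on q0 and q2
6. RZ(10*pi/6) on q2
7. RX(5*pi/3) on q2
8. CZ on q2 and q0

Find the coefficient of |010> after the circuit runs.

The amplitude on |010> is 0.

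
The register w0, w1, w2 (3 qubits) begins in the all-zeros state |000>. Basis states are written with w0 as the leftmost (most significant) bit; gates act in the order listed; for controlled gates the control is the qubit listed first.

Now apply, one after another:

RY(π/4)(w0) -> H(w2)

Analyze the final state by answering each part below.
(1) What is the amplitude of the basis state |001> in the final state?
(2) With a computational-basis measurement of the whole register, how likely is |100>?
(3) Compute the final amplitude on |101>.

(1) The amplitude on |001> is sqrt(2*sqrt(2) + 4)/4.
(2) Outcome |100> occurs with probability 1/4 - sqrt(2)/8.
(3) The amplitude on |101> is sqrt(4 - 2*sqrt(2))/4.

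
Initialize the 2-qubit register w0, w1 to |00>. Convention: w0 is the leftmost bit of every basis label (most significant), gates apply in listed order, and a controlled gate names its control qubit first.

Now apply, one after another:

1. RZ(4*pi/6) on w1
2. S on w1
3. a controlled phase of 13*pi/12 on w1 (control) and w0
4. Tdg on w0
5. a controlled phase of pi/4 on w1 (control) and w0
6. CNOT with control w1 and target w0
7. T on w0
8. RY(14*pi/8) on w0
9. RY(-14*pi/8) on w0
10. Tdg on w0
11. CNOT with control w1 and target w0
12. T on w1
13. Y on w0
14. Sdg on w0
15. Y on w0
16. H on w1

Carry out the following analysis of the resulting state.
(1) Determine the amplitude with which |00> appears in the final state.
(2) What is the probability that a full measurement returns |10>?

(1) |00> carries amplitude -sqrt(2)*exp(I*pi/6)/2 in the final state.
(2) Outcome |10> occurs with probability 0.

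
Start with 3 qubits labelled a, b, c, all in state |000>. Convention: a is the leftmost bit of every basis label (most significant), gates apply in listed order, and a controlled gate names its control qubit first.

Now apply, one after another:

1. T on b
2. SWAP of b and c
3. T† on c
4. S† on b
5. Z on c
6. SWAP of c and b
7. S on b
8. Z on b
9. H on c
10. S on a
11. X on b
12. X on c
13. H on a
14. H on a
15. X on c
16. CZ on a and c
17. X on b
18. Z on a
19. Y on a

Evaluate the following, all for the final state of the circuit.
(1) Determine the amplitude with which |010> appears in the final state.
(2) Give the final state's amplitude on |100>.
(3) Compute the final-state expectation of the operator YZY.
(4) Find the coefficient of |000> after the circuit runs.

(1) |010> carries amplitude 0 in the final state.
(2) |100> carries amplitude sqrt(2)*I/2 in the final state.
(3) In the final state, YZY has expectation 0.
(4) |000> carries amplitude 0 in the final state.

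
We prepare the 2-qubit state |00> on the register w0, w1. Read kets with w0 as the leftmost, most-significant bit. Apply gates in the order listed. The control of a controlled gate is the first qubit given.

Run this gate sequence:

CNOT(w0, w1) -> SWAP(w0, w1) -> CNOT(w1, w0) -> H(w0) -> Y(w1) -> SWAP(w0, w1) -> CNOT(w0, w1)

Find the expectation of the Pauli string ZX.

The expectation value of ZX is -1.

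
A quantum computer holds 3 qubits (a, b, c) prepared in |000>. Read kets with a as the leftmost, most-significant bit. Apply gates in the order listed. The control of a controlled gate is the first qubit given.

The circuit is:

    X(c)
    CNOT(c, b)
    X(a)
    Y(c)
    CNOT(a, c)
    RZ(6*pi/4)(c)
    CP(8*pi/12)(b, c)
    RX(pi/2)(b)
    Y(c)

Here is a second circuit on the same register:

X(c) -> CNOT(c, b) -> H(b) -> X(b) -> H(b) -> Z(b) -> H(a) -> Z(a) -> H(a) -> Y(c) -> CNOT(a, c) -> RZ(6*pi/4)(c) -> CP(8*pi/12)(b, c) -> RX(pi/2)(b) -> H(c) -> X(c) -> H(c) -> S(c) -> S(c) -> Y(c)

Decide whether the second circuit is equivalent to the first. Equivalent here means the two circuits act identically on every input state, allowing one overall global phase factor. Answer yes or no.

Yes, they are equivalent — the unitaries differ by at most a global phase.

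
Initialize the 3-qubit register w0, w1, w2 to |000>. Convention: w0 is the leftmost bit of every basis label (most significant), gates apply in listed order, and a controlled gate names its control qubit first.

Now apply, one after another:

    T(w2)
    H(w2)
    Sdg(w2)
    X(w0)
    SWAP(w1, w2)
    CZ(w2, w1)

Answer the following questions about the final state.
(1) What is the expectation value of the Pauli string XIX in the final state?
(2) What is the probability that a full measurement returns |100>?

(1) In the final state, XIX has expectation 0.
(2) Outcome |100> occurs with probability 1/2.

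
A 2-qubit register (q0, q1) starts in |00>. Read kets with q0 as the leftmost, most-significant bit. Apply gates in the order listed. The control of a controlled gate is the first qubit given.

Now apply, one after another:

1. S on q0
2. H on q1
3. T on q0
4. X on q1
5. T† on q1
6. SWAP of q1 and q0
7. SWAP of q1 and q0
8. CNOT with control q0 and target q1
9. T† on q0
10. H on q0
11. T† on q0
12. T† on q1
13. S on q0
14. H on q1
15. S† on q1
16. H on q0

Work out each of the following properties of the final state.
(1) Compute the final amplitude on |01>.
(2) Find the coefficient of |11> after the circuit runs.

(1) |01> carries amplitude 1/4 - I/4 - exp(3*I*pi/4)/4 + exp(I*pi/4)/4 in the final state.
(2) |11> carries amplitude 1/4 - I/4 - exp(I*pi/4)/4 + exp(3*I*pi/4)/4 in the final state.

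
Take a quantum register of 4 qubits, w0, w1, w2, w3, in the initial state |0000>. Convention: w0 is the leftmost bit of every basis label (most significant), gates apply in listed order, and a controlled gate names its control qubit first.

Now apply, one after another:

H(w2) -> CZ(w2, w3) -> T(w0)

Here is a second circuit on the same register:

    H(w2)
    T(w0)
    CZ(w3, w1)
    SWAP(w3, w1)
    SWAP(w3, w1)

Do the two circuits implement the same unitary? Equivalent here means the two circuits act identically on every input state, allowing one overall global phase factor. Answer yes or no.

No — the two circuits implement different unitaries, even allowing a global phase.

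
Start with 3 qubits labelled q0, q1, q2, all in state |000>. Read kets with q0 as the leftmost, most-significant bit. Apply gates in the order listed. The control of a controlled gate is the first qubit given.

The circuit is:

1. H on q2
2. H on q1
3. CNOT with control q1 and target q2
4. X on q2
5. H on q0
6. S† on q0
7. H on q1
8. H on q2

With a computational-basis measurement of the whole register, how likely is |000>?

The probability of measuring |000> is 1/2.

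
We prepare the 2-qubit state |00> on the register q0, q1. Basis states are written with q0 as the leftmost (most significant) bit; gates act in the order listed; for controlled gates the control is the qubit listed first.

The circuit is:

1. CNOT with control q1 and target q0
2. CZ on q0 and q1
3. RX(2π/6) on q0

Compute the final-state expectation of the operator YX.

The observable YX averages to 0.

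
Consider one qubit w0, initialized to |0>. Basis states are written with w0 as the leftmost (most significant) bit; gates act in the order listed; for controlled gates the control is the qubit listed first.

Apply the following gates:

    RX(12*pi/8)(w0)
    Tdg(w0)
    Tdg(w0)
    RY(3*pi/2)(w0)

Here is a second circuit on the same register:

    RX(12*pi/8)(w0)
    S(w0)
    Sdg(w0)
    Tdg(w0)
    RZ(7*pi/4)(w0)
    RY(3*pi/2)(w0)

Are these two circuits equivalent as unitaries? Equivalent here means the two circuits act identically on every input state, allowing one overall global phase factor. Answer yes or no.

Yes — the two circuits implement the same unitary up to a global phase.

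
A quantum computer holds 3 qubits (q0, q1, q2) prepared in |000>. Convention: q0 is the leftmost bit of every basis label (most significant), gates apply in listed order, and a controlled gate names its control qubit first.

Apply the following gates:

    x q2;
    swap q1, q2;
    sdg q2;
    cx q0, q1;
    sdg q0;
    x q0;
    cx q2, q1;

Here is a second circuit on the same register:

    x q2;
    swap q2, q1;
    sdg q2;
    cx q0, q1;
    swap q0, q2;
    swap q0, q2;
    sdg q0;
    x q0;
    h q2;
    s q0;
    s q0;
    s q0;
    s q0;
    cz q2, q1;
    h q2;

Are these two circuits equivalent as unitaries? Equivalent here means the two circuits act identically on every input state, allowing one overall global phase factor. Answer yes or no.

No: there is an input state on which the two circuits produce genuinely different outputs (not merely differing by a phase).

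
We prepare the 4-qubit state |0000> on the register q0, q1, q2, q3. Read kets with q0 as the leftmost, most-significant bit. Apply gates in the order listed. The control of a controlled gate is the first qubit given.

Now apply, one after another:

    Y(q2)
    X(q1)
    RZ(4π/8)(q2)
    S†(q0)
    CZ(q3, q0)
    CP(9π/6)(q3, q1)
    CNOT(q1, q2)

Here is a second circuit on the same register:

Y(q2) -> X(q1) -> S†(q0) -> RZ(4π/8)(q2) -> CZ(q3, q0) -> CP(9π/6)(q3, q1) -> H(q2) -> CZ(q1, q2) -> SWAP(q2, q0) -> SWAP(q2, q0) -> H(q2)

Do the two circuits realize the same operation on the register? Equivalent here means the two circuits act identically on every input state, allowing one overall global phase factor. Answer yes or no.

Yes — the two circuits implement the same unitary up to a global phase.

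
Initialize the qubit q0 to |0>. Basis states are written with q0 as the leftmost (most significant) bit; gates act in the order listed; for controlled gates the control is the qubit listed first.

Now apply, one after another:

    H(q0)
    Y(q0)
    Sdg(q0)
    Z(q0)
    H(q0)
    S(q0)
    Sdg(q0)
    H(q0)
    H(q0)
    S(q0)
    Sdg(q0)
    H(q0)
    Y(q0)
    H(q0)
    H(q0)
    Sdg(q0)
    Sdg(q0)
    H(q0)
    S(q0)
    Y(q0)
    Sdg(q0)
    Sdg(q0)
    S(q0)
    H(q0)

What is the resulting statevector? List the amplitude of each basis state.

The resulting statevector has amplitude sqrt(2)*I/2 on |0>, sqrt(2)/2 on |1>.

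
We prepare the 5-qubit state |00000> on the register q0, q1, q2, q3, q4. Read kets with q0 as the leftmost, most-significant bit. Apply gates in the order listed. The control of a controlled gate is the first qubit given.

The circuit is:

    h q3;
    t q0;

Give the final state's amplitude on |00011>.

The amplitude on |00011> is 0.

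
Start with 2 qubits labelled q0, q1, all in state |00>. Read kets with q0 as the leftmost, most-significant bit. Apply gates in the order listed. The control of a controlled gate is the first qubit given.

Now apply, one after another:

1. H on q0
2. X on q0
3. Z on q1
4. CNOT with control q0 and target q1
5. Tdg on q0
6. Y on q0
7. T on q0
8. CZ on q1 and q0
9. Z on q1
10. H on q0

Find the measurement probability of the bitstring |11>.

The probability of measuring |11> is 1/4.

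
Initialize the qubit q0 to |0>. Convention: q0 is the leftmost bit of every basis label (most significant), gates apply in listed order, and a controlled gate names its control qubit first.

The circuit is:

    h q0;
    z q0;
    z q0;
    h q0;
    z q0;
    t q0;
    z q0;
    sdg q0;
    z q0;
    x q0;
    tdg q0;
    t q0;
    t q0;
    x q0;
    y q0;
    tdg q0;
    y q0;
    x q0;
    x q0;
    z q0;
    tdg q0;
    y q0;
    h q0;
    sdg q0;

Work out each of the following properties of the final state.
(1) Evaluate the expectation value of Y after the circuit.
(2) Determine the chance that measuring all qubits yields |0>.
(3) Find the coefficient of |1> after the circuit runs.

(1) In the final state, Y has expectation 1. Key observation: gates 1-4 undo each other exactly, leaving only the rest of the circuit to track.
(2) The probability of measuring |0> is 1/2.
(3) |1> carries amplitude -sqrt(2)/2 in the final state.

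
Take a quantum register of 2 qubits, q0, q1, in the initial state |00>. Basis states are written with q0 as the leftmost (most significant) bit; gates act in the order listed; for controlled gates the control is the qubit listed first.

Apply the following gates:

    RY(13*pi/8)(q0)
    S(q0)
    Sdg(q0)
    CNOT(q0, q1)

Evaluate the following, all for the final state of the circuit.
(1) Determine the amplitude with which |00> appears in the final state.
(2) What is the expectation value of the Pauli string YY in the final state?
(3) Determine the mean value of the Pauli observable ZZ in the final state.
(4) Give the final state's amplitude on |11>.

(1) The amplitude on |00> is -cos(3*pi/16). Key observation: the block from step 2 through step 3 cancels to the identity and can be dropped.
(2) In the final state, YY has expectation sqrt(sqrt(2) + 2)/2.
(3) The expectation value of ZZ is 1.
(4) |11> carries amplitude sin(3*pi/16) in the final state.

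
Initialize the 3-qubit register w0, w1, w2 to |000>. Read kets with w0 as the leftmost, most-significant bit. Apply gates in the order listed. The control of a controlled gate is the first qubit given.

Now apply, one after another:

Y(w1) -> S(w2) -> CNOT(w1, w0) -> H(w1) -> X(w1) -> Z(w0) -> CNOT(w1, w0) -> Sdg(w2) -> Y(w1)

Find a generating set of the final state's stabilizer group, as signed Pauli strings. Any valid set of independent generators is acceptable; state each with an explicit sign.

The stabilizer group can be generated by +XXI, +ZZI, +IIZ, among other valid generating sets.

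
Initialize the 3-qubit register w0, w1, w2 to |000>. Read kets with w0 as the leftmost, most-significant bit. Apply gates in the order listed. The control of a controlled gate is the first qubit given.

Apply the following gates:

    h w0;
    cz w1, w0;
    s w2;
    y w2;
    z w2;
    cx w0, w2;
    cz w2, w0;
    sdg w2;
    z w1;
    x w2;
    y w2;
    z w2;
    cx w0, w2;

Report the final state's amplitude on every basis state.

After the circuit, the state carries amplitude sqrt(2)*I/2 on |001>, -sqrt(2)/2 on |101>, and 0 on every other basis state.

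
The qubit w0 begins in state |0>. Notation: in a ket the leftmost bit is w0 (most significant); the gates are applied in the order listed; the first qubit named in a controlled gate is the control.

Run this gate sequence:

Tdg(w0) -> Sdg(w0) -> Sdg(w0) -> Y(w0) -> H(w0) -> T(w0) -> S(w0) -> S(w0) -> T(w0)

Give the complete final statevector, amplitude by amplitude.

The final amplitudes are sqrt(2)*I/2 on |0>, -sqrt(2)/2 on |1>.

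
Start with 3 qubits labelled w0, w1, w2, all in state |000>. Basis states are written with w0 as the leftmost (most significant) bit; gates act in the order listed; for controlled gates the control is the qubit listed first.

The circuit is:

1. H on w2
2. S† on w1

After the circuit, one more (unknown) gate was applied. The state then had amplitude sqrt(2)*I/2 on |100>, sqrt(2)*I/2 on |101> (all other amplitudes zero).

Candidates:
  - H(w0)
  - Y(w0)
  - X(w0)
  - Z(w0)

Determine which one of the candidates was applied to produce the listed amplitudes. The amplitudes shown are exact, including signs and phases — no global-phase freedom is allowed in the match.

It was Y(w0) that produced the state shown.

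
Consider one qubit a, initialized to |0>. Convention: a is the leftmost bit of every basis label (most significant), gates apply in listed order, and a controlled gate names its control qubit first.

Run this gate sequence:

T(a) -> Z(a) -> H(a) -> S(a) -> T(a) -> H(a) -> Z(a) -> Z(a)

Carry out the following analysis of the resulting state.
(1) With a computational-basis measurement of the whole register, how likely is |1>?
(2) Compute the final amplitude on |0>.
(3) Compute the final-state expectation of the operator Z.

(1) Outcome |1> occurs with probability sqrt(2)/4 + 1/2.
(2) The amplitude on |0> is 1/2 + exp(3*I*pi/4)/2.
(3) The observable Z averages to -sqrt(2)/2.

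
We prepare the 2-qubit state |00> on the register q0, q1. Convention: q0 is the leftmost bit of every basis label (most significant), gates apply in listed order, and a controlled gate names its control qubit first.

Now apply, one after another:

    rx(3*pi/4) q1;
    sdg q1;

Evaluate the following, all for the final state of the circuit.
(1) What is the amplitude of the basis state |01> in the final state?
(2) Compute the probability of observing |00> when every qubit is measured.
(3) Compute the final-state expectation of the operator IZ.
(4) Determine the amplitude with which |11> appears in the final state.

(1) |01> carries amplitude -sqrt(sqrt(2) + 2)/2 in the final state.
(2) A full measurement returns |00> with probability 1/2 - sqrt(2)/4.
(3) The observable IZ averages to -sqrt(2)/2.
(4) The amplitude on |11> is 0.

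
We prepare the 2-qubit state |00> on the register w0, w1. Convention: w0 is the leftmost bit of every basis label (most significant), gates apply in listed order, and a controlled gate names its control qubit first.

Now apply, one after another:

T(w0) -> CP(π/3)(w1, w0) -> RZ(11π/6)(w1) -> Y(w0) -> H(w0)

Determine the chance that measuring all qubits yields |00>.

Outcome |00> occurs with probability 1/2.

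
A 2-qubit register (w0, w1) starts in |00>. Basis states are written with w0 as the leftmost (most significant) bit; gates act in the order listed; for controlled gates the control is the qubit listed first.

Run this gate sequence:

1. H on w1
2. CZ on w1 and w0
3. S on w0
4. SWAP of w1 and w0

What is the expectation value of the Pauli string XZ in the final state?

The observable XZ averages to 1.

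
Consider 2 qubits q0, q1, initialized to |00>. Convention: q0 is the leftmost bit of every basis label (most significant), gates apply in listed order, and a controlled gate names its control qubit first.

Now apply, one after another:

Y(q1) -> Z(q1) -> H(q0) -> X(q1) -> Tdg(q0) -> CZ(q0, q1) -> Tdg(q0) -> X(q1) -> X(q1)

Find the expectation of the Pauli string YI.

The observable YI averages to -1. Key observation: the block from step 8 through step 9 cancels to the identity and can be dropped.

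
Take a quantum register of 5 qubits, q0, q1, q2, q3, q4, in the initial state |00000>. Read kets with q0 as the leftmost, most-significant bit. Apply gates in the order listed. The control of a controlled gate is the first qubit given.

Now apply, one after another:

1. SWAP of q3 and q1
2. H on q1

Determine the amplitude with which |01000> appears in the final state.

|01000> carries amplitude sqrt(2)/2 in the final state.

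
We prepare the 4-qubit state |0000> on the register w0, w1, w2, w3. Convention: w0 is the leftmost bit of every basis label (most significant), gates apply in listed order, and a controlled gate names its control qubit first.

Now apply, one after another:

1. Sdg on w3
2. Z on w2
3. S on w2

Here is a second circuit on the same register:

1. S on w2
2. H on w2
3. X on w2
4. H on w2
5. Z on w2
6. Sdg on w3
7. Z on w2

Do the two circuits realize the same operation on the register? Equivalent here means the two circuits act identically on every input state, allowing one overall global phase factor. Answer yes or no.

Yes — the two circuits implement the same unitary up to a global phase.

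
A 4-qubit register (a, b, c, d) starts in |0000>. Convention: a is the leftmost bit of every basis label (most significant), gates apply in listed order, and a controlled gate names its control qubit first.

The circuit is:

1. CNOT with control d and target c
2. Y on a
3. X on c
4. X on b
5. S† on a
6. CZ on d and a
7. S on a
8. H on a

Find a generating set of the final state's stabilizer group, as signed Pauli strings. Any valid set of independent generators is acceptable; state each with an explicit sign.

The final state is stabilized by the group generated by -XIII, -IZII, -IIZI, +IIIZ; other independent generating sets are equally valid.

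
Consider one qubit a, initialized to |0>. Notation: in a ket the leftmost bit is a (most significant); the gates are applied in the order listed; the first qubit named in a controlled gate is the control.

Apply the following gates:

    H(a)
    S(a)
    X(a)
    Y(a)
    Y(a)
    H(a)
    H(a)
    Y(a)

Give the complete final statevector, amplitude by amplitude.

After the circuit, the state carries amplitude -sqrt(2)*I/2 on |0>, -sqrt(2)/2 on |1>.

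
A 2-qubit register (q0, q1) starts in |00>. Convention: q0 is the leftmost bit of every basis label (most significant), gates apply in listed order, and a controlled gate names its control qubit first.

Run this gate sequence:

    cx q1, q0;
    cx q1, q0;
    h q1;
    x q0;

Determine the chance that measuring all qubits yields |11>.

A full measurement returns |11> with probability 1/2.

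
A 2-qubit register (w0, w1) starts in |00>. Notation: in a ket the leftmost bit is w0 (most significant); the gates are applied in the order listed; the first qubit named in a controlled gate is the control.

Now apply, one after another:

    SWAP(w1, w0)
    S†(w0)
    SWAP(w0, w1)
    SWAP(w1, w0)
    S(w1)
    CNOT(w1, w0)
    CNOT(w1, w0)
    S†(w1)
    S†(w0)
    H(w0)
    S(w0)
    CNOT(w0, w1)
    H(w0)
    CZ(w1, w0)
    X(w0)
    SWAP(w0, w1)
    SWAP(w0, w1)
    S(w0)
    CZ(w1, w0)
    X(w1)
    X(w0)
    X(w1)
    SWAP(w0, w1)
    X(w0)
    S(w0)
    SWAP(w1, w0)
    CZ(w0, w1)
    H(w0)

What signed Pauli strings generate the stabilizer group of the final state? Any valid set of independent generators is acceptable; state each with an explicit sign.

One valid set of independent stabilizer generators is -YI, -IX (any independent generating set of the same group is equally correct).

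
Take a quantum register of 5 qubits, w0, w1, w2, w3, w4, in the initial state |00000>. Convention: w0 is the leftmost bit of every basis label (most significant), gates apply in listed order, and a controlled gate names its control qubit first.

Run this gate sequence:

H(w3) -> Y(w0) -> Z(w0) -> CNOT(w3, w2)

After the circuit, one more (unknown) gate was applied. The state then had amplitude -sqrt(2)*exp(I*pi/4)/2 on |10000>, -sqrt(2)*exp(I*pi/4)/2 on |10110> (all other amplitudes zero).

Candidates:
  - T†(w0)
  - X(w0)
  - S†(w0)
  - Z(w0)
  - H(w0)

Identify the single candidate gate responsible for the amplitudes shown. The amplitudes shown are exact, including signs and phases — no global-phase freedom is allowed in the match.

The applied gate was T†(w0).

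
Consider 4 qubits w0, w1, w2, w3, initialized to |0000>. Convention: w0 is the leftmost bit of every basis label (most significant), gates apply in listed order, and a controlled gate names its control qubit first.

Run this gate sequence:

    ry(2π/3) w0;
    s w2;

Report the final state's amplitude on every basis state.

After the circuit, the state carries amplitude 1/2 on |0000>, sqrt(3)/2 on |1000>, and 0 on every other basis state.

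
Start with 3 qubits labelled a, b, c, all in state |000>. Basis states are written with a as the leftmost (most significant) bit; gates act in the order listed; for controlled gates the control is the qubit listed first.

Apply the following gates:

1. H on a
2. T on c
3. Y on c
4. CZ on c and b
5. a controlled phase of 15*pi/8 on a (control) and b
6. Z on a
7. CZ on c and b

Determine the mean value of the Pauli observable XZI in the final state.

The expectation value of XZI is -1.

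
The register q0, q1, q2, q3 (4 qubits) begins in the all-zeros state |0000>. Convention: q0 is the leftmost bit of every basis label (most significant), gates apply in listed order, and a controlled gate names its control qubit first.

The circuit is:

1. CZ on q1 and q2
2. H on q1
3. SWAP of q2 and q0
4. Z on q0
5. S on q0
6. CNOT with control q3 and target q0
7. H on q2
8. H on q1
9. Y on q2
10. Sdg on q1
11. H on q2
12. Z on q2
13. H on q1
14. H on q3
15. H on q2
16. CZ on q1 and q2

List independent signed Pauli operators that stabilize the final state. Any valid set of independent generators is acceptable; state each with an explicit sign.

One valid set of independent stabilizer generators is +IXZI, -IZXI, +IIIX, +ZIII (any independent generating set of the same group is equally correct).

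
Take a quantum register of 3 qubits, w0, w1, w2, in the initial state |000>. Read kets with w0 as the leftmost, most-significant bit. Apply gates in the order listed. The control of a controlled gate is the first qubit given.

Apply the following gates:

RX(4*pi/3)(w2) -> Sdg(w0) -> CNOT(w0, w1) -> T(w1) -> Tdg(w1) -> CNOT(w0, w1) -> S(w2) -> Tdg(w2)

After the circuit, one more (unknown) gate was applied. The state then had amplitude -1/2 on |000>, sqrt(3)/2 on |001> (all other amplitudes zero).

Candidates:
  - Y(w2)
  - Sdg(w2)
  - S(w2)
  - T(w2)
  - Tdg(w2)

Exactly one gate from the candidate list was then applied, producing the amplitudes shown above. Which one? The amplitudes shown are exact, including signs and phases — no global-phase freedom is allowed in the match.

The unique candidate consistent with the amplitudes is T(w2). Key observation: steps 3-6 multiply out to the identity, so the circuit reduces to the remaining gates.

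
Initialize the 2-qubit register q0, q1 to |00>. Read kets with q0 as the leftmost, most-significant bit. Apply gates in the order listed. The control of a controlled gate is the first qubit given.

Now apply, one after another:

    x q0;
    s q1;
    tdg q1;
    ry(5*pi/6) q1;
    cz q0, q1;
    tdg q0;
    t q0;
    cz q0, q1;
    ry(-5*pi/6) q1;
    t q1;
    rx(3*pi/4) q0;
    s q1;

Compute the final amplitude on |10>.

|10> carries amplitude sqrt(2 - sqrt(2))/2 in the final state. Key observation: steps 3-10 multiply out to the identity, so the circuit reduces to the remaining gates.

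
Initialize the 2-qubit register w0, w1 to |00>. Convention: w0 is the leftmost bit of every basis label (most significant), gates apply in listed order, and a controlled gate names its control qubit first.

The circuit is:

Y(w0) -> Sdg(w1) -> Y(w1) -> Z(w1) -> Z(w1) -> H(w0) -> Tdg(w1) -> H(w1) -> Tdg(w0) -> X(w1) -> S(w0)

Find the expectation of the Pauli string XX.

The observable XX averages to sqrt(2)/2.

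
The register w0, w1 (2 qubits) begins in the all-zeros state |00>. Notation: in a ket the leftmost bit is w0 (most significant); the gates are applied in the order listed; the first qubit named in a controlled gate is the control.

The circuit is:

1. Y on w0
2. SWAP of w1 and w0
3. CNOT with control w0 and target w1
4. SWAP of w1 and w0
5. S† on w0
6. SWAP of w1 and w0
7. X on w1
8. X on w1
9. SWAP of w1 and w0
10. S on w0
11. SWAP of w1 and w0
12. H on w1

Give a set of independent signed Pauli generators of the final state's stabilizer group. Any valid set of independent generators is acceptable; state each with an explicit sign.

The final state is stabilized by the group generated by -IX, +ZI; other independent generating sets are equally valid.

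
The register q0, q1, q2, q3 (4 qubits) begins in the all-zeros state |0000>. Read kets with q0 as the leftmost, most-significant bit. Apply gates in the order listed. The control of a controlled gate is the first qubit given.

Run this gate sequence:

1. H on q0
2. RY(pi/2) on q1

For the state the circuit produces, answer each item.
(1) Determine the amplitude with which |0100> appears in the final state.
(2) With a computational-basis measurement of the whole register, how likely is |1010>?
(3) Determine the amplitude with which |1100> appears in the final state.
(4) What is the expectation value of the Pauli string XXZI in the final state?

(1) The final state's coefficient on |0100> equals 1/2.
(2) The probability of measuring |1010> is 0.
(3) The final state's coefficient on |1100> equals 1/2.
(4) In the final state, XXZI has expectation 1.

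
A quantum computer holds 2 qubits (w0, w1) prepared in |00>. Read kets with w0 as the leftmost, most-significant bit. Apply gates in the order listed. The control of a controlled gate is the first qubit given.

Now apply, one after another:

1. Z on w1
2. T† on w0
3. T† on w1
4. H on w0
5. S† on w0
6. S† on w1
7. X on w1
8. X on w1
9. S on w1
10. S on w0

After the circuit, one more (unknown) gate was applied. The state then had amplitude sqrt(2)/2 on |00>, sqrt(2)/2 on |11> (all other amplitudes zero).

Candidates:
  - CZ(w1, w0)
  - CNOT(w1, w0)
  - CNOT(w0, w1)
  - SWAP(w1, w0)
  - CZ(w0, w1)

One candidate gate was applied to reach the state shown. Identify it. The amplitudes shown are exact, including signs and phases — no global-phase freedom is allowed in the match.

It was CNOT(w0, w1) that produced the state shown.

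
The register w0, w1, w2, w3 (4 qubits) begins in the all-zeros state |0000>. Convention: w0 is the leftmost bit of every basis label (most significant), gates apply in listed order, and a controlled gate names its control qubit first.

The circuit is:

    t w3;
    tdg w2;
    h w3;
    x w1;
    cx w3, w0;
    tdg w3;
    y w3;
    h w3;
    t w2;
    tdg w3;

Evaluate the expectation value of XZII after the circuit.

The expectation value of XZII is 0.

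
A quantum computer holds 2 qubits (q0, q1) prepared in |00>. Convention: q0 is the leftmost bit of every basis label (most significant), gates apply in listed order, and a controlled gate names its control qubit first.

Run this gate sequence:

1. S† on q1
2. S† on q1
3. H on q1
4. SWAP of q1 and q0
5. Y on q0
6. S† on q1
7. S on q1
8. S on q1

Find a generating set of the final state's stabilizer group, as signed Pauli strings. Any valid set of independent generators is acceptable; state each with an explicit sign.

The stabilizer group can be generated by -XI, +IZ, among other valid generating sets.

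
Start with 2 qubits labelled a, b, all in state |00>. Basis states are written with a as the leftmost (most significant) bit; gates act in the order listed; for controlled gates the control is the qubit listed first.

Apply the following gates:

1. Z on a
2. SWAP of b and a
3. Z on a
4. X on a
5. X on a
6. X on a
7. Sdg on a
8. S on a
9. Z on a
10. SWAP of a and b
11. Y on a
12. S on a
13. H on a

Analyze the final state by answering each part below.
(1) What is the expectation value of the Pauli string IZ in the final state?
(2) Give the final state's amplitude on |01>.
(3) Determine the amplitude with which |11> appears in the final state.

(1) The observable IZ averages to -1.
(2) The final state's coefficient on |01> equals sqrt(2)/2.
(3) The final state's coefficient on |11> equals -sqrt(2)/2.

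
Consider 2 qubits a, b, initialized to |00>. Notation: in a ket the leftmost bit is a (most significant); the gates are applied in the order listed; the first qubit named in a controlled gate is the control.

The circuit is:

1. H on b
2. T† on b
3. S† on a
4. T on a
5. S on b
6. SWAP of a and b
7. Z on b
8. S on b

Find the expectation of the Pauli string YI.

The expectation value of YI is sqrt(2)/2.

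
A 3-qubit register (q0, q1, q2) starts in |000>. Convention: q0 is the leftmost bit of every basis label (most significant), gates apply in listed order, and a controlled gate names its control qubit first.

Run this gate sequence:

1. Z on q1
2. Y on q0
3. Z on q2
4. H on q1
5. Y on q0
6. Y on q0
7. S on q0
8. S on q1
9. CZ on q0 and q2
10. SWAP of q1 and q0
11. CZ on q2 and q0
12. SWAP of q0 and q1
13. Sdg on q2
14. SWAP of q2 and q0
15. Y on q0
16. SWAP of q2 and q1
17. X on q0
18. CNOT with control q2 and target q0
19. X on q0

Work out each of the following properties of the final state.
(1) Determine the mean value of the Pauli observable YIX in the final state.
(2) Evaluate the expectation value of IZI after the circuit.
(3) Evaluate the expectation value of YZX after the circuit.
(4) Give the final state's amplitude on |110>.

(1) The expectation value of YIX is -1.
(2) The expectation value of IZI is -1.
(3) The expectation value of YZX is 1.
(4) |110> carries amplitude -sqrt(2)*I/2 in the final state.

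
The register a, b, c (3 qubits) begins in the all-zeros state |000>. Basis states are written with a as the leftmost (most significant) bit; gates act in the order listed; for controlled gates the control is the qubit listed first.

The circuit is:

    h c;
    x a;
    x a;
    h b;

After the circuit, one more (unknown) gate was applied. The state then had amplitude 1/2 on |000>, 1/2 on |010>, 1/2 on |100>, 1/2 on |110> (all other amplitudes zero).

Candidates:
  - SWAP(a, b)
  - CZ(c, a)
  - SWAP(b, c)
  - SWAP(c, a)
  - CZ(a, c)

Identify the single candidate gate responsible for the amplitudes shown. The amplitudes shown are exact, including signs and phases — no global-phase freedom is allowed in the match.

The applied gate was SWAP(c, a). Key observation: the block from step 2 through step 3 cancels to the identity and can be dropped.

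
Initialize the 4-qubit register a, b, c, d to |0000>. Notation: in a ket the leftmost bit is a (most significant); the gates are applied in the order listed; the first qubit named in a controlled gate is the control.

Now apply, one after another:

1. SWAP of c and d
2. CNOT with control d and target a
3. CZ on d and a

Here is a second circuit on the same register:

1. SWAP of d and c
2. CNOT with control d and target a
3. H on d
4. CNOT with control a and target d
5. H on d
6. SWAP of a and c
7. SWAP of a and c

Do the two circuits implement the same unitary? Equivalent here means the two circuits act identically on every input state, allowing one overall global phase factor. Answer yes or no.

Yes: on every input state the two circuits agree up to one overall phase factor.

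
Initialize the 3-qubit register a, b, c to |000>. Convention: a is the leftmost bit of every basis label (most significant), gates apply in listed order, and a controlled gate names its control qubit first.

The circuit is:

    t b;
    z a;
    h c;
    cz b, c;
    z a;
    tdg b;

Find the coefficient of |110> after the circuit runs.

|110> carries amplitude 0 in the final state.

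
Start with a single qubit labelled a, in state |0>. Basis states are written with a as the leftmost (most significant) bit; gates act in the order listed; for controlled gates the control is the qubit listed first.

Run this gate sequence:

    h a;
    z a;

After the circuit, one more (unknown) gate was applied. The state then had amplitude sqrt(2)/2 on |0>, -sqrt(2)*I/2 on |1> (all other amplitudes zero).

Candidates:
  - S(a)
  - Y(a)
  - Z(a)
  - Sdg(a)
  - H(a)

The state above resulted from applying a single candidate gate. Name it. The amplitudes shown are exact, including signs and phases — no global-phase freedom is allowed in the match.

The unique candidate consistent with the amplitudes is S(a).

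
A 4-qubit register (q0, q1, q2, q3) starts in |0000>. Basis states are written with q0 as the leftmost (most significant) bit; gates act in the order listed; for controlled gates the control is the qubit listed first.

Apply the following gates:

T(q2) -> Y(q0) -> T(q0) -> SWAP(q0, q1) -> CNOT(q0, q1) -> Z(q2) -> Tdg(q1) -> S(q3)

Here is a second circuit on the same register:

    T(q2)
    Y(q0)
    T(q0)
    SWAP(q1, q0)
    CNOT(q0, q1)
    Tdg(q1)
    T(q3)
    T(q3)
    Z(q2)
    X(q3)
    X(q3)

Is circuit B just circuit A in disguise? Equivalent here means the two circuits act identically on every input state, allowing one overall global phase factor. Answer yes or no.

Yes — the two circuits implement the same unitary up to a global phase.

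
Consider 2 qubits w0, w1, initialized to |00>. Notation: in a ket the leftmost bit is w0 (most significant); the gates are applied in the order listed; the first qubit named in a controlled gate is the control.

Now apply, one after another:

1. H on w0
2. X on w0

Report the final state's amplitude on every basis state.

The resulting statevector has amplitude sqrt(2)/2 on |00>, 0 on |01>, sqrt(2)/2 on |10>, 0 on |11>.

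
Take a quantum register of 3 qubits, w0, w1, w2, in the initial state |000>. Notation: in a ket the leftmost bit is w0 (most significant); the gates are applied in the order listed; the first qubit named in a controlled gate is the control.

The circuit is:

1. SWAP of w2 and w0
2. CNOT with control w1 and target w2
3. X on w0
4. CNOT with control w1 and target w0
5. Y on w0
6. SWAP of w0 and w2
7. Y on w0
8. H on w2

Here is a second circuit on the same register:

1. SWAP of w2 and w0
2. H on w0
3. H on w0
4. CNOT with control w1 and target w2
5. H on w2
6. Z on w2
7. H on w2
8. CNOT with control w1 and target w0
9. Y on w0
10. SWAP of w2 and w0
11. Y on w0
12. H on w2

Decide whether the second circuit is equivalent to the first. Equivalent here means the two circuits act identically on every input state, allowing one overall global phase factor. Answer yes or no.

No, they are not equivalent — no single phase factor reconciles the two unitaries.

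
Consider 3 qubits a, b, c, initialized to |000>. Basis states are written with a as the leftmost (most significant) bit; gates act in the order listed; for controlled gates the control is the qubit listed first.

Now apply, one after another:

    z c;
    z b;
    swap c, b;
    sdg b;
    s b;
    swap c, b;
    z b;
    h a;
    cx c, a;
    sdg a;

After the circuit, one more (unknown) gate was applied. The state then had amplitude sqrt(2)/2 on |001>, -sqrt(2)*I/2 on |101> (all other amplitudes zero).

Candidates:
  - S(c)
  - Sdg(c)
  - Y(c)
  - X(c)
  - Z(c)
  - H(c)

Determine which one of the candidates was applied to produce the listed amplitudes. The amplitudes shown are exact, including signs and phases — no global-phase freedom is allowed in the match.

The applied gate was X(c). Key observation: the block from step 2 through step 7 cancels to the identity and can be dropped.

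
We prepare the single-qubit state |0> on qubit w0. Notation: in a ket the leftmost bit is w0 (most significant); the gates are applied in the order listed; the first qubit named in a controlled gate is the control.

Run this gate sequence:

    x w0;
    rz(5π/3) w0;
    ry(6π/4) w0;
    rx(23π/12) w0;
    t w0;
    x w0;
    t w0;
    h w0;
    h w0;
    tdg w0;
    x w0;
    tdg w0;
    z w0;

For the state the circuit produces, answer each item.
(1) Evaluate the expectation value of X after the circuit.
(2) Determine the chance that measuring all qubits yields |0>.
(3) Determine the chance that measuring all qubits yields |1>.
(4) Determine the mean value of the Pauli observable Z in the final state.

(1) The observable X averages to -1. Key observation: the block from step 5 through step 12 cancels to the identity and can be dropped.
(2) A full measurement returns |0> with probability 1/2.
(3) The probability of measuring |1> is 1/2.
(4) The expectation value of Z is 0.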